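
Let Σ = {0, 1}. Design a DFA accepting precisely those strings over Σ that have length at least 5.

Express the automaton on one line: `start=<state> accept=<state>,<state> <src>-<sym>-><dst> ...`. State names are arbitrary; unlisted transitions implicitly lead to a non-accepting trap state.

Count input length up to 6: every symbol moves from S0 toward S6, which means 'more than 5' and absorbs. Accept from {S5, S6}.
7 states suffice.
        0   1  
>  S0   S1  S1 
   S1   S2  S2 
   S2   S3  S3 
   S3   S4  S4 
   S4   S5  S5 
 * S5   S6  S6 
 * S6   S6  S6 
(> = start, * = accepting)

start=S0 accept=S5,S6 S0-0->S1 S0-1->S1 S1-0->S2 S1-1->S2 S2-0->S3 S2-1->S3 S3-0->S4 S3-1->S4 S4-0->S5 S4-1->S5 S5-0->S6 S5-1->S6 S6-0->S6 S6-1->S6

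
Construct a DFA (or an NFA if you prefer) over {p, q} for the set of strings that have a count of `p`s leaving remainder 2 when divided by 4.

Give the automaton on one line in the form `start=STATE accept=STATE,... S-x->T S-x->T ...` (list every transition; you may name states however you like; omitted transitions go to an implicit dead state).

start=A accept=C A-p->B A-q->A B-p->C B-q->B C-p->D C-q->C D-p->A D-q->D

The only thing that matters is how many `p`s have appeared, reduced mod 4. Use one state per residue: A for 0, …, D for 3. Reading `p` moves to the next residue; anything else stays put. C is accepting.
With 4 states:
       p  q 
>  A   B  A 
   B   C  B 
 * C   D  C 
   D   A  D 
(> = start, * = accepting)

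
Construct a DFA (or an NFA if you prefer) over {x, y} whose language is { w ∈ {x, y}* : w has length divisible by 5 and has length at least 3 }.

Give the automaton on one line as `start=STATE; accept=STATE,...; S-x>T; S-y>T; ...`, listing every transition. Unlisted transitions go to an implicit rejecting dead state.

start=q0; accept=q5; q0-x>q1; q0-y>q1; q1-x>q2; q1-y>q2; q2-x>q3; q2-y>q3; q3-x>q4; q3-y>q4; q4-x>q5; q4-y>q5; q5-x>q1; q5-y>q1

Build one automaton per condition and run them in lockstep. One (5 states) tracks the input length modulo 5; the other (5 states) tracks the input length, saturating at 4. Each combined state is a pair, one component from each; accept when both components accept. After merging equivalent states the machine shrinks.
A 6-state machine:
        x   y  
>  q0   q1  q1 
   q1   q2  q2 
   q2   q3  q3 
   q3   q4  q4 
   q4   q5  q5 
 * q5   q1  q1 
(> = start, * = accepting)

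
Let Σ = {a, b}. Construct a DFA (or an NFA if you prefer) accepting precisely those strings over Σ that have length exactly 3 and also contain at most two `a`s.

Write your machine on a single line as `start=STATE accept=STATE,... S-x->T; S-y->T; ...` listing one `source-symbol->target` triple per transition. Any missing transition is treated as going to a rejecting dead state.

start=q0; accept=q7,q8,q9; q0-a->q1; q0-b->q2; q1-a->q3; q1-b->q4; q2-a->q4; q2-b->q5; q3-a->q6; q3-b->q7; q4-a->q7; q4-b->q8; q5-a->q8; q5-b->q9; q6-a->q10; q6-b->q10; q7-a->q10; q7-b->q11; q8-a->q11; q8-b->q12; q9-a->q12; q9-b->q13; q10-a->q10; q10-b->q10; q11-a->q10; q11-b->q11; q12-a->q11; q12-b->q12; q13-a->q12; q13-b->q13

Run two small machines in parallel and take their product. One (5 states) tracks the input length, saturating at 4; the other (4 states) tracks the count of `a`s, saturating at 3. Each combined state is a pair, one component from each; accept when both components accept.
14 states suffice.
          a    b  
>  q0     q1   q2 
   q1     q3   q4 
   q2     q4   q5 
   q3     q6   q7 
   q4     q7   q8 
   q5     q8   q9 
   q6    q10  q10 
 * q7    q10  q11 
 * q8    q11  q12 
 * q9    q12  q13 
   q10   q10  q10 
   q11   q10  q11 
   q12   q11  q12 
   q13   q12  q13 
(> = start, * = accepting)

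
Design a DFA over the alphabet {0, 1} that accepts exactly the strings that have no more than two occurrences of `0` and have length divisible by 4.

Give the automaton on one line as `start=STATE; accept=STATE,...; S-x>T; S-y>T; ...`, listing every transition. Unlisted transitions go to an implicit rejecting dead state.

start=s0; accept=s0,s10,s11; s0-0>s1; s0-1>s2; s1-0>s3; s1-1>s4; s2-0>s4; s2-1>s5; s3-0>s6; s3-1>s7; s4-0>s7; s4-1>s8; s5-0>s8; s5-1>s9; s6-0>s6; s6-1>s6; s7-0>s6; s7-1>s10; s8-0>s10; s8-1>s11; s9-0>s11; s9-1>s0; s10-0>s6; s10-1>s12; s11-0>s12; s11-1>s1; s12-0>s6; s12-1>s3

Handle the two conditions separately and then intersect. The first has 4 states tracking the count of `0`s, saturating at 3; the second has 4 states tracking the input length modulo 4. A product state is a pair (one from each), accepting exactly when both do. Minimizing collapses redundant product states.
          0    1  
>* s0     s1   s2 
   s1     s3   s4 
   s2     s4   s5 
   s3     s6   s7 
   s4     s7   s8 
   s5     s8   s9 
   s6     s6   s6 
   s7     s6  s10 
   s8    s10  s11 
   s9    s11   s0 
 * s10    s6  s12 
 * s11   s12   s1 
   s12    s6   s3 
(> = start, * = accepting)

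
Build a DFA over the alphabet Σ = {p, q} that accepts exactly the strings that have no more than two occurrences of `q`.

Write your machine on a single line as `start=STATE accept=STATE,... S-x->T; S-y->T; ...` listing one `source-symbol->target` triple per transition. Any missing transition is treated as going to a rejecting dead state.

Only the number of `q`s matters, and only up to 3. Make a chain S0 → S1 → S2 → S3 advanced by each `q` (with S3 absorbing); every other symbol self-loops. The accepting set is {S0, S1, S2}.
4 states suffice.
        p   q  
>* S0   S0  S1 
 * S1   S1  S2 
 * S2   S2  S3 
   S3   S3  S3 
(> = start, * = accepting)

start=S0; accept=S0,S1,S2; S0-p->S0; S0-q->S1; S1-p->S1; S1-q->S2; S2-p->S2; S2-q->S3; S3-p->S3; S3-q->S3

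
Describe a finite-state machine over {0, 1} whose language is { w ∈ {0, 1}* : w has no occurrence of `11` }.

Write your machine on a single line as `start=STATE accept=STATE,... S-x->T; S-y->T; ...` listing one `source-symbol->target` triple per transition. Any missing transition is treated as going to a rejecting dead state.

start=A; accept=A,B; A-0->A; A-1->B; B-0->A; B-1->C; C-0->C; C-1->C

Track partial matches of the forbidden pattern `11`. State C is a dead state reached once `11` has occurred; every other state accepts. A means no part of `11` is currently matched.
With 3 states:
       0  1 
>* A   A  B 
 * B   A  C 
   C   C  C 
(> = start, * = accepting)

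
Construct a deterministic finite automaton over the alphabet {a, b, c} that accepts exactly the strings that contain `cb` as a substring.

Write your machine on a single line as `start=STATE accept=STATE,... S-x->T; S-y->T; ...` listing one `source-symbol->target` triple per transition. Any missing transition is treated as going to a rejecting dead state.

Track how much of `cb` has been matched so far: state q0 is no progress, q2 is the absorbing accept state reached once `cb` has occurred. Intermediate states record partial matches; on a mismatch, fall back to the longest reusable overlap.
        a   b   c  
>  q0   q0  q0  q1 
   q1   q0  q2  q1 
 * q2   q2  q2  q2 
(> = start, * = accepting)

start=q0; accept=q2; q0-a->q0; q0-b->q0; q0-c->q1; q1-a->q0; q1-b->q2; q1-c->q1; q2-a->q2; q2-b->q2; q2-c->q2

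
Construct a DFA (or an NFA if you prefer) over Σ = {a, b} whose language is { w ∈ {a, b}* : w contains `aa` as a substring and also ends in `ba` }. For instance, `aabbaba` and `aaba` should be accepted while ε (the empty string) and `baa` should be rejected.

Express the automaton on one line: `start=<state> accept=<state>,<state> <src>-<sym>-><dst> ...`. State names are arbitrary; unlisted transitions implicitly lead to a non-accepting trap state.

start=q0 accept=q4 q0-a->q1 q0-b->q0 q1-a->q2 q1-b->q0 q2-a->q2 q2-b->q3 q3-a->q4 q3-b->q3 q4-a->q2 q4-b->q3

Run two small machines in parallel and take their product. The first has 3 states tracking whether and how much of `aa` has been seen; the second has 3 states tracking how much of the suffix `ba` has currently been matched. A product state is a pair (one from each), accepting exactly when both do. Minimizing collapses redundant product states.
5 states suffice.
        a   b  
>  q0   q1  q0 
   q1   q2  q0 
   q2   q2  q3 
   q3   q4  q3 
 * q4   q2  q3 
(> = start, * = accepting)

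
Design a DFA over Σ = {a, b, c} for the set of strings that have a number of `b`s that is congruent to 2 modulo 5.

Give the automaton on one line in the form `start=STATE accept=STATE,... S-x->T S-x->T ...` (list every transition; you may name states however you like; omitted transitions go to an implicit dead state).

start=q0 accept=q2 q0-a->q0 q0-b->q1 q0-c->q0 q1-a->q1 q1-b->q2 q1-c->q1 q2-a->q2 q2-b->q3 q2-c->q2 q3-a->q3 q3-b->q4 q3-c->q3 q4-a->q4 q4-b->q0 q4-c->q4

The only thing that matters is how many `b`s have appeared, reduced mod 5. Use one state per residue: q0 for 0, …, q4 for 4. Reading `b` moves to the next residue; anything else stays put. q2 is accepting.
With 5 states:
        a   b   c  
>  q0   q0  q1  q0 
   q1   q1  q2  q1 
 * q2   q2  q3  q2 
   q3   q3  q4  q3 
   q4   q4  q0  q4 
(> = start, * = accepting)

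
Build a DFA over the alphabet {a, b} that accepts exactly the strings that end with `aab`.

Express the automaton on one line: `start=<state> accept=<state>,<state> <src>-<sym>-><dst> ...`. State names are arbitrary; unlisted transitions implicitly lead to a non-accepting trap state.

Let each state record the length of the longest suffix of the input read so far that is also a prefix of `aab`. q1 means the last symbol is `a`; q2 means the last 2 symbols are `aa`; q3 means the last 3 symbols are `aab`. Accept only at q3, where the string currently ends in `aab`.
A 4-state machine:
        a   b  
>  q0   q1  q0 
   q1   q2  q0 
   q2   q2  q3 
 * q3   q1  q0 
(> = start, * = accepting)

start=q0 accept=q3 q0-a->q1 q0-b->q0 q1-a->q2 q1-b->q0 q2-a->q2 q2-b->q3 q3-a->q1 q3-b->q0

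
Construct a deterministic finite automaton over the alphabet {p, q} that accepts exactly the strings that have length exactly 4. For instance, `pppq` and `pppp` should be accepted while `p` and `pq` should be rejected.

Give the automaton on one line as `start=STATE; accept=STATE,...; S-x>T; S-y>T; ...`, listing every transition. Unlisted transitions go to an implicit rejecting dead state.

Count input length up to 5: every symbol moves from s0 toward s5, which means 'more than 4' and absorbs. Accept from {s4}.
6 states suffice.
        p   q  
>  s0   s1  s1 
   s1   s2  s2 
   s2   s3  s3 
   s3   s4  s4 
 * s4   s5  s5 
   s5   s5  s5 
(> = start, * = accepting)

start=s0; accept=s4; s0-p>s1; s0-q>s1; s1-p>s2; s1-q>s2; s2-p>s3; s2-q>s3; s3-p>s4; s3-q>s4; s4-p>s5; s4-q>s5; s5-p>s5; s5-q>s5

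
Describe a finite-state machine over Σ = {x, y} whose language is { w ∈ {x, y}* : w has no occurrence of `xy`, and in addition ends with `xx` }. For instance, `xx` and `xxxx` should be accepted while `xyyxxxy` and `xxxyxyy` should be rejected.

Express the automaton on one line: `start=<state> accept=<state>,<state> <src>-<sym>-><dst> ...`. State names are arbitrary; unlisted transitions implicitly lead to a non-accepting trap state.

Run two small machines in parallel and take their product. The first has 3 states tracking partial matches of the forbidden pattern `xy`; the second has 3 states tracking how much of the suffix `xx` has currently been matched. A product state is a pair (one from each), accepting exactly when both do. Equivalent product states are then merged.
A 4-state machine:
        x   y  
>  S0   S1  S0 
   S1   S2  S3 
 * S2   S2  S3 
   S3   S3  S3 
(> = start, * = accepting)

start=S0 accept=S2 S0-x->S1 S0-y->S0 S1-x->S2 S1-y->S3 S2-x->S2 S2-y->S3 S3-x->S3 S3-y->S3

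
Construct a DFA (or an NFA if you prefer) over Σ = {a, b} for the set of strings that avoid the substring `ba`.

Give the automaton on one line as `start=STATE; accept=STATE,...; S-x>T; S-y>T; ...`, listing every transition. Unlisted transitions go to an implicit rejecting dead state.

This is the complement of 'contains `ba`'. Use the same substring-matching states — q0 through q2 holding how much of `ba` has just been matched — but flip the accepting set: everything except the trap q2 accepts.
3 states suffice.
        a   b  
>* q0   q0  q1 
 * q1   q2  q1 
   q2   q2  q2 
(> = start, * = accepting)

start=q0; accept=q0,q1; q0-a>q0; q0-b>q1; q1-a>q2; q1-b>q1; q2-a>q2; q2-b>q2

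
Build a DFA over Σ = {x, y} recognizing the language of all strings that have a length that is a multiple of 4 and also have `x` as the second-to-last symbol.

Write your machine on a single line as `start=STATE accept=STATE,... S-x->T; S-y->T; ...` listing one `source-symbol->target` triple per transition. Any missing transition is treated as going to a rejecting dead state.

Handle the two conditions separately and then intersect. The first has 4 states tracking the input length modulo 4; the second has 7 states tracking the last 2 symbols read. A product state is a pair (one from each), accepting exactly when both do.
A 19-state machine:
          x    y  
>  S0     S1   S2 
   S1     S3   S4 
   S2     S5   S6 
   S3     S7   S8 
   S4     S9  S10 
   S5     S7   S8 
   S6     S9  S10 
   S7    S11  S12 
   S8    S13  S14 
   S9    S11  S12 
   S10   S13  S14 
 * S11   S15  S16 
 * S12   S17  S18 
   S13   S15  S16 
   S14   S17  S18 
   S15    S3   S4 
   S16    S5   S6 
   S17    S3   S4 
   S18    S5   S6 
(> = start, * = accepting)

start=S0; accept=S11,S12; S0-x->S1; S0-y->S2; S1-x->S3; S1-y->S4; S2-x->S5; S2-y->S6; S3-x->S7; S3-y->S8; S4-x->S9; S4-y->S10; S5-x->S7; S5-y->S8; S6-x->S9; S6-y->S10; S7-x->S11; S7-y->S12; S8-x->S13; S8-y->S14; S9-x->S11; S9-y->S12; S10-x->S13; S10-y->S14; S11-x->S15; S11-y->S16; S12-x->S17; S12-y->S18; S13-x->S15; S13-y->S16; S14-x->S17; S14-y->S18; S15-x->S3; S15-y->S4; S16-x->S5; S16-y->S6; S17-x->S3; S17-y->S4; S18-x->S5; S18-y->S6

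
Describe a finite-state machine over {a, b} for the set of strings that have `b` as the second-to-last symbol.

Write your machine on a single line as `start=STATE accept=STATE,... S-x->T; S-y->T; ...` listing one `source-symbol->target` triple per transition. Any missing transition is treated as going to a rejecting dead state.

start=q0; accept=q5,q6; q0-a->q1; q0-b->q2; q1-a->q3; q1-b->q4; q2-a->q5; q2-b->q6; q3-a->q3; q3-b->q4; q4-a->q5; q4-b->q6; q5-a->q3; q5-b->q4; q6-a->q5; q6-b->q6

Because acceptance depends on a position counted from the end, the machine has to buffer the most recent 2 symbols. Make each state the string of the last up-to-2 symbols read; on input `x` shift the window left and append `x`. Accept when the buffered window has length 2 and begins with `b`.
With 7 states:
        a   b  
>  q0   q1  q2 
   q1   q3  q4 
   q2   q5  q6 
   q3   q3  q4 
   q4   q5  q6 
 * q5   q3  q4 
 * q6   q5  q6 
(> = start, * = accepting)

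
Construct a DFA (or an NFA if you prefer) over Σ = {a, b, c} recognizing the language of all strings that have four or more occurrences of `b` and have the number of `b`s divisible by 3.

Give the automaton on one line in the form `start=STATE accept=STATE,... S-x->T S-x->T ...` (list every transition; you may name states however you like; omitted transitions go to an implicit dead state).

start=S0 accept=S6 S0-a->S0 S0-b->S1 S0-c->S0 S1-a->S1 S1-b->S2 S1-c->S1 S2-a->S2 S2-b->S3 S2-c->S2 S3-a->S3 S3-b->S4 S3-c->S3 S4-a->S4 S4-b->S5 S4-c->S4 S5-a->S5 S5-b->S6 S5-c->S5 S6-a->S6 S6-b->S4 S6-c->S6

Run two small machines in parallel and take their product. One (6 states) tracks the count of `b`s, saturating at 5; the other (3 states) tracks the count of `b`s modulo 3. Each combined state is a pair, one component from each; accept when both components accept. Equivalent product states are then merged.
With 7 states:
        a   b   c  
>  S0   S0  S1  S0 
   S1   S1  S2  S1 
   S2   S2  S3  S2 
   S3   S3  S4  S3 
   S4   S4  S5  S4 
   S5   S5  S6  S5 
 * S6   S6  S4  S6 
(> = start, * = accepting)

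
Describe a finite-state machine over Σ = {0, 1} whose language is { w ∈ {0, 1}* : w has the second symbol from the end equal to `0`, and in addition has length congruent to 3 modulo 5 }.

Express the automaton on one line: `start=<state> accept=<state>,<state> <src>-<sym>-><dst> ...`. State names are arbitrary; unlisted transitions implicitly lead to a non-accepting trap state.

Handle the two conditions separately and then intersect. The first has 7 states tracking the last 2 symbols read; the second has 5 states tracking the input length modulo 5. A product state is a pair (one from each), accepting exactly when both do. After merging equivalent states the machine shrinks.
With 7 states:
        0   1  
>  S0   S1  S1 
   S1   S2  S3 
   S2   S4  S4 
   S3   S5  S5 
 * S4   S6  S6 
   S5   S6  S6 
   S6   S0  S0 
(> = start, * = accepting)

start=S0 accept=S4 S0-0->S1 S0-1->S1 S1-0->S2 S1-1->S3 S2-0->S4 S2-1->S4 S3-0->S5 S3-1->S5 S4-0->S6 S4-1->S6 S5-0->S6 S5-1->S6 S6-0->S0 S6-1->S0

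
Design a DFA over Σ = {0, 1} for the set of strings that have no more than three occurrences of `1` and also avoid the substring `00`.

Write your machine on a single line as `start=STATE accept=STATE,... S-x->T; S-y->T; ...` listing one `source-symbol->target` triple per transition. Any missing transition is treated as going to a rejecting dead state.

start=s0; accept=s0,s1,s2,s4,s5,s6,s7,s8; s0-0->s1; s0-1->s2; s1-0->s3; s1-1->s2; s2-0->s4; s2-1->s5; s3-0->s3; s3-1->s3; s4-0->s3; s4-1->s5; s5-0->s6; s5-1->s7; s6-0->s3; s6-1->s7; s7-0->s8; s7-1->s3; s8-0->s3; s8-1->s3

Build one automaton per condition and run them in lockstep. One (5 states) tracks the count of `1`s, saturating at 4; the other (3 states) tracks partial matches of the forbidden pattern `00`. Each combined state is a pair, one component from each; accept when both components accept. Equivalent product states are then merged.
A 9-state machine:
        0   1  
>* s0   s1  s2 
 * s1   s3  s2 
 * s2   s4  s5 
   s3   s3  s3 
 * s4   s3  s5 
 * s5   s6  s7 
 * s6   s3  s7 
 * s7   s8  s3 
 * s8   s3  s3 
(> = start, * = accepting)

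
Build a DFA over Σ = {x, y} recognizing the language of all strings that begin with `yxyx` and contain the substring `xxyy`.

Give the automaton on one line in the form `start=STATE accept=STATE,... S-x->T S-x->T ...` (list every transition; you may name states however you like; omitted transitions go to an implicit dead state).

start=q0 accept=q13 q0-x->q1 q0-y->q2 q1-x->q3 q1-y->q4 q2-x->q5 q2-y->q4 q3-x->q3 q3-y->q6 q4-x->q1 q4-y->q4 q5-x->q3 q5-y->q7 q6-x->q1 q6-y->q8 q7-x->q9 q7-y->q4 q8-x->q8 q8-y->q8 q9-x->q10 q9-y->q11 q10-x->q10 q10-y->q12 q11-x->q9 q11-y->q11 q12-x->q9 q12-y->q13 q13-x->q13 q13-y->q13

Handle the two conditions separately and then intersect. One (6 states) tracks whether the input so far still matches the prefix `yxyx`; the other (5 states) tracks whether and how much of `xxyy` has been seen. Each combined state is a pair, one component from each; accept when both components accept.
With 14 states:
          x    y  
>  q0     q1   q2 
   q1     q3   q4 
   q2     q5   q4 
   q3     q3   q6 
   q4     q1   q4 
   q5     q3   q7 
   q6     q1   q8 
   q7     q9   q4 
   q8     q8   q8 
   q9    q10  q11 
   q10   q10  q12 
   q11    q9  q11 
   q12    q9  q13 
 * q13   q13  q13 
(> = start, * = accepting)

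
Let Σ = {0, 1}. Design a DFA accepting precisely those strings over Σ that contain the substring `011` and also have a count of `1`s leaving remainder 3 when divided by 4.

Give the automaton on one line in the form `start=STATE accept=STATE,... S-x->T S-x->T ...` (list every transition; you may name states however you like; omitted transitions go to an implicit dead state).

Run two small machines in parallel and take their product. The first has 4 states tracking whether and how much of `011` has been seen; the second has 4 states tracking the count of `1`s modulo 4. A product state is a pair (one from each), accepting exactly when both do.
16 states suffice.
          0    1  
>  s0     s1   s2 
   s1     s1   s3 
   s2     s4   s5 
   s3     s4   s6 
   s4     s4   s7 
   s5     s8   s9 
   s6     s6  s10 
   s7     s8  s10 
   s8     s8  s11 
   s9    s12   s0 
 * s10   s10  s13 
   s11   s12  s13 
   s12   s12  s14 
   s13   s13  s15 
   s14    s1  s15 
   s15   s15   s6 
(> = start, * = accepting)

start=s0 accept=s10 s0-0->s1 s0-1->s2 s1-0->s1 s1-1->s3 s2-0->s4 s2-1->s5 s3-0->s4 s3-1->s6 s4-0->s4 s4-1->s7 s5-0->s8 s5-1->s9 s6-0->s6 s6-1->s10 s7-0->s8 s7-1->s10 s8-0->s8 s8-1->s11 s9-0->s12 s9-1->s0 s10-0->s10 s10-1->s13 s11-0->s12 s11-1->s13 s12-0->s12 s12-1->s14 s13-0->s13 s13-1->s15 s14-0->s1 s14-1->s15 s15-0->s15 s15-1->s6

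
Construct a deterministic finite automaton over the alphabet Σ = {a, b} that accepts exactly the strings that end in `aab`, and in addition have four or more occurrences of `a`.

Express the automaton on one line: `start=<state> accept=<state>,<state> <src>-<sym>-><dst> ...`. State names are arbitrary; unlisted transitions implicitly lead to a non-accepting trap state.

Handle the two conditions separately and then intersect. One (4 states) tracks how much of the suffix `aab` has currently been matched; the other (6 states) tracks the count of `a`s, saturating at 5. Each combined state is a pair, one component from each; accept when both components accept.
19 states suffice.
          a    b  
>  q0     q1   q0 
   q1     q2   q3 
   q2     q4   q5 
   q3     q6   q3 
   q4     q7   q8 
   q5     q9  q10 
   q6     q4  q10 
   q7    q11  q12 
   q8    q13  q14 
   q9     q7  q14 
   q10    q9  q10 
   q11   q11  q15 
 * q12   q16  q17 
   q13   q11  q17 
   q14   q13  q14 
 * q15   q16  q18 
   q16   q11  q18 
   q17   q16  q17 
   q18   q16  q18 
(> = start, * = accepting)

start=q0 accept=q12,q15 q0-a->q1 q0-b->q0 q1-a->q2 q1-b->q3 q2-a->q4 q2-b->q5 q3-a->q6 q3-b->q3 q4-a->q7 q4-b->q8 q5-a->q9 q5-b->q10 q6-a->q4 q6-b->q10 q7-a->q11 q7-b->q12 q8-a->q13 q8-b->q14 q9-a->q7 q9-b->q14 q10-a->q9 q10-b->q10 q11-a->q11 q11-b->q15 q12-a->q16 q12-b->q17 q13-a->q11 q13-b->q17 q14-a->q13 q14-b->q14 q15-a->q16 q15-b->q18 q16-a->q11 q16-b->q18 q17-a->q16 q17-b->q17 q18-a->q16 q18-b->q18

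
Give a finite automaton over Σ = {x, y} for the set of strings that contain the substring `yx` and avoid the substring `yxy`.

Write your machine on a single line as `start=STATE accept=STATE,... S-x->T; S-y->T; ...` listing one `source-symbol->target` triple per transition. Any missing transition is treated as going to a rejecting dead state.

start=A; accept=C,D,F; A-x->A; A-y->B; B-x->C; B-y->B; C-x->D; C-y->E; D-x->D; D-y->F; E-x->E; E-y->E; F-x->C; F-y->F

Build one automaton per condition and run them in lockstep. One (3 states) tracks whether and how much of `yx` has been seen; the other (4 states) tracks partial matches of the forbidden pattern `yxy`. Each combined state is a pair, one component from each; accept when both components accept.
A 6-state machine:
       x  y 
>  A   A  B 
   B   C  B 
 * C   D  E 
 * D   D  F 
   E   E  E 
 * F   C  F 
(> = start, * = accepting)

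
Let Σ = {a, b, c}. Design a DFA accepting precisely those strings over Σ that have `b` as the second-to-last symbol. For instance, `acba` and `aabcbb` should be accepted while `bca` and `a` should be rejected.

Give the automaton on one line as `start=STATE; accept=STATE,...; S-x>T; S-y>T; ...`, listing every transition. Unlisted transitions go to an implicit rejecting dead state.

Because acceptance depends on a position counted from the end, the machine has to buffer the most recent 2 symbols. Make each state the string of the last up-to-2 symbols read; on input `x` shift the window left and append `x`. Accept when the buffered window has length 2 and begins with `b`.
A 13-state machine:
          a    b    c  
>  s0     s1   s2   s3 
   s1     s4   s5   s6 
   s2     s7   s8   s9 
   s3    s10  s11  s12 
   s4     s4   s5   s6 
   s5     s7   s8   s9 
   s6    s10  s11  s12 
 * s7     s4   s5   s6 
 * s8     s7   s8   s9 
 * s9    s10  s11  s12 
   s10    s4   s5   s6 
   s11    s7   s8   s9 
   s12   s10  s11  s12 
(> = start, * = accepting)

start=s0; accept=s7,s8,s9; s0-a>s1; s0-b>s2; s0-c>s3; s1-a>s4; s1-b>s5; s1-c>s6; s2-a>s7; s2-b>s8; s2-c>s9; s3-a>s10; s3-b>s11; s3-c>s12; s4-a>s4; s4-b>s5; s4-c>s6; s5-a>s7; s5-b>s8; s5-c>s9; s6-a>s10; s6-b>s11; s6-c>s12; s7-a>s4; s7-b>s5; s7-c>s6; s8-a>s7; s8-b>s8; s8-c>s9; s9-a>s10; s9-b>s11; s9-c>s12; s10-a>s4; s10-b>s5; s10-c>s6; s11-a>s7; s11-b>s8; s11-c>s9; s12-a>s10; s12-b>s11; s12-c>s12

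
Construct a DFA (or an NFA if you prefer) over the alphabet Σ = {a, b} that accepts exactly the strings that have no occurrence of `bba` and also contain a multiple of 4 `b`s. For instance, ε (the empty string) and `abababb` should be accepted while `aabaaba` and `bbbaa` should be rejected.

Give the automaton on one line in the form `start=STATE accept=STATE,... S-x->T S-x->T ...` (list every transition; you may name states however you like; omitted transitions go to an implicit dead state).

Build one automaton per condition and run them in lockstep. The first has 4 states tracking partial matches of the forbidden pattern `bba`; the second has 4 states tracking the count of `b`s modulo 4. A product state is a pair (one from each), accepting exactly when both do.
A 16-state machine:
          a    b  
>* s0     s0   s1 
   s1     s2   s3 
   s2     s2   s4 
   s3     s5   s6 
   s4     s7   s6 
   s5     s5   s8 
   s6     s8   s9 
   s7     s7  s10 
   s8     s8  s11 
 * s9    s11  s12 
   s10   s13   s9 
   s11   s11  s14 
   s12   s14   s3 
   s13   s13  s15 
   s14   s14   s5 
 * s15    s0  s12 
(> = start, * = accepting)

start=s0 accept=s0,s9,s15 s0-a->s0 s0-b->s1 s1-a->s2 s1-b->s3 s2-a->s2 s2-b->s4 s3-a->s5 s3-b->s6 s4-a->s7 s4-b->s6 s5-a->s5 s5-b->s8 s6-a->s8 s6-b->s9 s7-a->s7 s7-b->s10 s8-a->s8 s8-b->s11 s9-a->s11 s9-b->s12 s10-a->s13 s10-b->s9 s11-a->s11 s11-b->s14 s12-a->s14 s12-b->s3 s13-a->s13 s13-b->s15 s14-a->s14 s14-b->s5 s15-a->s0 s15-b->s12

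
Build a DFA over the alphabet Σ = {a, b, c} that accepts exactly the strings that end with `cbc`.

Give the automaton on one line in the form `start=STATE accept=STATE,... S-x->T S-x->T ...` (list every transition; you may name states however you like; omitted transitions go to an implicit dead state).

start=q0 accept=q3 q0-a->q0 q0-b->q0 q0-c->q1 q1-a->q0 q1-b->q2 q1-c->q1 q2-a->q0 q2-b->q0 q2-c->q3 q3-a->q0 q3-b->q2 q3-c->q1

Let each state record the length of the longest suffix of the input read so far that is also a prefix of `cbc`. q1 means the last symbol is `c`; q2 means the last 2 symbols are `cb`; q3 means the last 3 symbols are `cbc`. Accept only at q3, where the string currently ends in `cbc`.
        a   b   c  
>  q0   q0  q0  q1 
   q1   q0  q2  q1 
   q2   q0  q0  q3 
 * q3   q0  q2  q1 
(> = start, * = accepting)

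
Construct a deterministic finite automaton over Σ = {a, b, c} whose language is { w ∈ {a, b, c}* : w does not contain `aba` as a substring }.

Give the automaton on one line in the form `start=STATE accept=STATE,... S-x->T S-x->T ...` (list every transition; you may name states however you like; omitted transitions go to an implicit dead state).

Track partial matches of the forbidden pattern `aba`. State q3 is a dead state reached once `aba` has occurred; every other state accepts. q0 means no part of `aba` is currently matched.
        a   b   c  
>* q0   q1  q0  q0 
 * q1   q1  q2  q0 
 * q2   q3  q0  q0 
   q3   q3  q3  q3 
(> = start, * = accepting)

start=q0 accept=q0,q1,q2 q0-a->q1 q0-b->q0 q0-c->q0 q1-a->q1 q1-b->q2 q1-c->q0 q2-a->q3 q2-b->q0 q2-c->q0 q3-a->q3 q3-b->q3 q3-c->q3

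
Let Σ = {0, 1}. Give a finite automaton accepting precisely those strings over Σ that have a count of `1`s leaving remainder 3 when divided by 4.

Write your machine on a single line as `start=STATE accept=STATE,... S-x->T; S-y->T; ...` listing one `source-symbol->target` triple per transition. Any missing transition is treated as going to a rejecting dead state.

start=s0; accept=s3; s0-0->s0; s0-1->s1; s1-0->s1; s1-1->s2; s2-0->s2; s2-1->s3; s3-0->s3; s3-1->s0

The only thing that matters is how many `1`s have appeared, reduced mod 4. Use one state per residue: s0 for 0, …, s3 for 3. Reading `1` moves to the next residue; anything else stays put. s3 is accepting.
        0   1  
>  s0   s0  s1 
   s1   s1  s2 
   s2   s2  s3 
 * s3   s3  s0 
(> = start, * = accepting)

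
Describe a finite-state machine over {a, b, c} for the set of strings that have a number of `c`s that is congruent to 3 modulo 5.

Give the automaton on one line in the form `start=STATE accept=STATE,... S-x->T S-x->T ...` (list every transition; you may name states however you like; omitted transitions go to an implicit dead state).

start=q0 accept=q3 q0-a->q0 q0-b->q0 q0-c->q1 q1-a->q1 q1-b->q1 q1-c->q2 q2-a->q2 q2-b->q2 q2-c->q3 q3-a->q3 q3-b->q3 q3-c->q4 q4-a->q4 q4-b->q4 q4-c->q0

The only thing that matters is how many `c`s have appeared, reduced mod 5. Use one state per residue: q0 for 0, …, q4 for 4. Reading `c` moves to the next residue; anything else stays put. q3 is accepting.
5 states suffice.
        a   b   c  
>  q0   q0  q0  q1 
   q1   q1  q1  q2 
   q2   q2  q2  q3 
 * q3   q3  q3  q4 
   q4   q4  q4  q0 
(> = start, * = accepting)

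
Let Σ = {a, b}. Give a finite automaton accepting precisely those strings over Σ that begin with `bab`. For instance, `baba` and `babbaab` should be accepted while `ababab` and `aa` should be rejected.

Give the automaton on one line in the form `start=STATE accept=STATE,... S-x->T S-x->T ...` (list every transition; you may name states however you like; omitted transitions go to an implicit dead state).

Check the first 3 symbols one by one: s0 through s2 record how many have matched `bab` so far; any wrong symbol goes to the dead state s4. After all 3 match we enter the accepting sink s3.
A 5-state machine:
        a   b  
>  s0   s4  s1 
   s1   s2  s4 
   s2   s4  s3 
 * s3   s3  s3 
   s4   s4  s4 
(> = start, * = accepting)

start=s0 accept=s3 s0-a->s4 s0-b->s1 s1-a->s2 s1-b->s4 s2-a->s4 s2-b->s3 s3-a->s3 s3-b->s3 s4-a->s4 s4-b->s4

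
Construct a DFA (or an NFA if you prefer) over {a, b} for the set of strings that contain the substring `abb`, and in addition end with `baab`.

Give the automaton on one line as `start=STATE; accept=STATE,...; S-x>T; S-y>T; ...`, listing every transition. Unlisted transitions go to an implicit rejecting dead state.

Build one automaton per condition and run them in lockstep. The first has 4 states tracking whether and how much of `abb` has been seen; the second has 5 states tracking how much of the suffix `baab` has currently been matched. A product state is a pair (one from each), accepting exactly when both do.
          a    b  
>  q0     q1   q2 
   q1     q1   q3 
   q2     q4   q2 
   q3     q4   q5 
   q4     q6   q3 
   q5     q7   q5 
   q6     q1   q8 
   q7     q9   q5 
   q8     q4   q5 
   q9    q10  q11 
   q10   q10   q5 
 * q11    q7   q5 
(> = start, * = accepting)

start=q0; accept=q11; q0-a>q1; q0-b>q2; q1-a>q1; q1-b>q3; q2-a>q4; q2-b>q2; q3-a>q4; q3-b>q5; q4-a>q6; q4-b>q3; q5-a>q7; q5-b>q5; q6-a>q1; q6-b>q8; q7-a>q9; q7-b>q5; q8-a>q4; q8-b>q5; q9-a>q10; q9-b>q11; q10-a>q10; q10-b>q5; q11-a>q7; q11-b>q5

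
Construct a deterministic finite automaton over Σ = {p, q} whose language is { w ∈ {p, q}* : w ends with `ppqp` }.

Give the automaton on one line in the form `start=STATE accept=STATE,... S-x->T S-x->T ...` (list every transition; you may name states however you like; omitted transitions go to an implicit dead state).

start=A accept=E A-p->B A-q->A B-p->C B-q->A C-p->C C-q->D D-p->E D-q->A E-p->C E-q->A

Let each state record the length of the longest suffix of the input read so far that is also a prefix of `ppqp`. B means the last symbol is `p`; C means the last 2 symbols are `pp`; D means the last 3 symbols are `ppq`; E means the last 4 symbols are `ppqp`. Accept only at E, where the string currently ends in `ppqp`.
A 5-state machine:
       p  q 
>  A   B  A 
   B   C  A 
   C   C  D 
   D   E  A 
 * E   C  A 
(> = start, * = accepting)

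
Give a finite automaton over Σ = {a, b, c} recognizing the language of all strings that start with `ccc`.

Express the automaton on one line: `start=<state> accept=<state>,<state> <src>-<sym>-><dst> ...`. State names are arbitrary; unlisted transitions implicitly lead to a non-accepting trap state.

Check the first 3 symbols one by one: q0 through q2 record how many have matched `ccc` so far; any wrong symbol goes to the dead state q4. After all 3 match we enter the accepting sink q3.
5 states suffice.
        a   b   c  
>  q0   q4  q4  q1 
   q1   q4  q4  q2 
   q2   q4  q4  q3 
 * q3   q3  q3  q3 
   q4   q4  q4  q4 
(> = start, * = accepting)

start=q0 accept=q3 q0-a->q4 q0-b->q4 q0-c->q1 q1-a->q4 q1-b->q4 q1-c->q2 q2-a->q4 q2-b->q4 q2-c->q3 q3-a->q3 q3-b->q3 q3-c->q3 q4-a->q4 q4-b->q4 q4-c->q4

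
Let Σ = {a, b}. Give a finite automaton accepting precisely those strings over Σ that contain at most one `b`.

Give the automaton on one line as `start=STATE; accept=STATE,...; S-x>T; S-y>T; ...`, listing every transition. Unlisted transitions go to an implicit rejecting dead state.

start=S0; accept=S0,S1; S0-a>S0; S0-b>S1; S1-a>S1; S1-b>S2; S2-a>S2; S2-b>S2

Only the number of `b`s matters, and only up to 2. Make a chain S0 → S1 → S2 advanced by each `b` (with S2 absorbing); every other symbol self-loops. The accepting set is {S0, S1}.
A 3-state machine:
        a   b  
>* S0   S0  S1 
 * S1   S1  S2 
   S2   S2  S2 
(> = start, * = accepting)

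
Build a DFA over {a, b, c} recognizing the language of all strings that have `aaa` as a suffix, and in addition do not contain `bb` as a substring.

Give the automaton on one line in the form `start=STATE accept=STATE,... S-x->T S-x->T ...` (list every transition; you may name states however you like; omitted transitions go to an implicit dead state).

start=q0 accept=q5 q0-a->q1 q0-b->q2 q0-c->q0 q1-a->q3 q1-b->q2 q1-c->q0 q2-a->q1 q2-b->q4 q2-c->q0 q3-a->q5 q3-b->q2 q3-c->q0 q4-a->q4 q4-b->q4 q4-c->q4 q5-a->q5 q5-b->q2 q5-c->q0

Build one automaton per condition and run them in lockstep. The first has 4 states tracking how much of the suffix `aaa` has currently been matched; the second has 3 states tracking partial matches of the forbidden pattern `bb`. A product state is a pair (one from each), accepting exactly when both do. Equivalent product states are then merged.
        a   b   c  
>  q0   q1  q2  q0 
   q1   q3  q2  q0 
   q2   q1  q4  q0 
   q3   q5  q2  q0 
   q4   q4  q4  q4 
 * q5   q5  q2  q0 
(> = start, * = accepting)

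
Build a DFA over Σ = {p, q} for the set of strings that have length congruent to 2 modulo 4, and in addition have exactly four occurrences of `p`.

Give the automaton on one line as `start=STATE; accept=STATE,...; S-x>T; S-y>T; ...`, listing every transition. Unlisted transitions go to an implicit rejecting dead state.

start=A; accept=S; A-p>B; A-q>C; B-p>D; B-q>E; C-p>E; C-q>F; D-p>G; D-q>H; E-p>H; E-q>I; F-p>I; F-q>J; G-p>K; G-q>L; H-p>L; H-q>M; I-p>M; I-q>N; J-p>N; J-q>A; K-p>O; K-q>P; L-p>P; L-q>Q; M-p>Q; M-q>R; N-p>R; N-q>B; O-p>O; O-q>O; P-p>O; P-q>S; Q-p>S; Q-q>T; R-p>T; R-q>D; S-p>O; S-q>U; T-p>U; T-q>G; U-p>O; U-q>K

Run two small machines in parallel and take their product. The first has 4 states tracking the input length modulo 4; the second has 6 states tracking the count of `p`s, saturating at 5. A product state is a pair (one from each), accepting exactly when both do. After merging equivalent states the machine shrinks.
       p  q 
>  A   B  C 
   B   D  E 
   C   E  F 
   D   G  H 
   E   H  I 
   F   I  J 
   G   K  L 
   H   L  M 
   I   M  N 
   J   N  A 
   K   O  P 
   L   P  Q 
   M   Q  R 
   N   R  B 
   O   O  O 
   P   O  S 
   Q   S  T 
   R   T  D 
 * S   O  U 
   T   U  G 
   U   O  K 
(> = start, * = accepting)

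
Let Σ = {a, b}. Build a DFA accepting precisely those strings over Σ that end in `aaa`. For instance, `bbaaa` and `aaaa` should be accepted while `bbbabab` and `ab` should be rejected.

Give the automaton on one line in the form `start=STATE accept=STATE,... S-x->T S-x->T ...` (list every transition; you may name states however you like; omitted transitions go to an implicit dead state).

Remember how much of `aaa` the current input suffix matches. State S0 means no match yet; S1 means the last symbol is `a`; S2 means the last 2 symbols are `aa`; S3 means the last 3 symbols are `aaa`. Only S3 accepts. On a mismatch, fall back to the longest proper suffix that is still a prefix of `aaa`.
        a   b  
>  S0   S1  S0 
   S1   S2  S0 
   S2   S3  S0 
 * S3   S3  S0 
(> = start, * = accepting)

start=S0 accept=S3 S0-a->S1 S0-b->S0 S1-a->S2 S1-b->S0 S2-a->S3 S2-b->S0 S3-a->S3 S3-b->S0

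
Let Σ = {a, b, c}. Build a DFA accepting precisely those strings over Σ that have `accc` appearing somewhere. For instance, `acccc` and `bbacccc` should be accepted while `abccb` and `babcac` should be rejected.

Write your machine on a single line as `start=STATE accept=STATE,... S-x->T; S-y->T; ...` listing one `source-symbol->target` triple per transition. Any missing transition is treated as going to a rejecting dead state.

Track how much of `accc` has been matched so far: state q0 is no progress, q4 is the absorbing accept state reached once `accc` has occurred. Intermediate states record partial matches; on a mismatch, fall back to the longest reusable overlap.
A 5-state machine:
        a   b   c  
>  q0   q1  q0  q0 
   q1   q1  q0  q2 
   q2   q1  q0  q3 
   q3   q1  q0  q4 
 * q4   q4  q4  q4 
(> = start, * = accepting)

start=q0; accept=q4; q0-a->q1; q0-b->q0; q0-c->q0; q1-a->q1; q1-b->q0; q1-c->q2; q2-a->q1; q2-b->q0; q2-c->q3; q3-a->q1; q3-b->q0; q3-c->q4; q4-a->q4; q4-b->q4; q4-c->q4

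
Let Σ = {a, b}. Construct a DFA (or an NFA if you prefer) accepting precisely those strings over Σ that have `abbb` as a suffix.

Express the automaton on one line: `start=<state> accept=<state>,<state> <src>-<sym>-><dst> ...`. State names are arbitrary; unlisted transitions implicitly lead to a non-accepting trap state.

start=q0 accept=q4 q0-a->q1 q0-b->q0 q1-a->q1 q1-b->q2 q2-a->q1 q2-b->q3 q3-a->q1 q3-b->q4 q4-a->q1 q4-b->q0

Let each state record the length of the longest suffix of the input read so far that is also a prefix of `abbb`. q1 means the last symbol is `a`; q2 means the last 2 symbols are `ab`; q3 means the last 3 symbols are `abb`; q4 means the last 4 symbols are `abbb`. Accept only at q4, where the string currently ends in `abbb`.
With 5 states:
        a   b  
>  q0   q1  q0 
   q1   q1  q2 
   q2   q1  q3 
   q3   q1  q4 
 * q4   q1  q0 
(> = start, * = accepting)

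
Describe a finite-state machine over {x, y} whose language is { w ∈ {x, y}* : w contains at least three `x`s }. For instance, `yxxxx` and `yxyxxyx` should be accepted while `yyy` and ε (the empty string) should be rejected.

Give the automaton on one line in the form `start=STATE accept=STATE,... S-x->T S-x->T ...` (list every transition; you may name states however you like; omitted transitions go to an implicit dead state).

Only the number of `x`s matters, and only up to 4. Make a chain S0 → S1 → S2 → S3 → S4 advanced by each `x` (with S4 absorbing); every other symbol self-loops. The accepting set is {S3, S4}.
5 states suffice.
        x   y  
>  S0   S1  S0 
   S1   S2  S1 
   S2   S3  S2 
 * S3   S4  S3 
 * S4   S4  S4 
(> = start, * = accepting)

start=S0 accept=S3,S4 S0-x->S1 S0-y->S0 S1-x->S2 S1-y->S1 S2-x->S3 S2-y->S2 S3-x->S4 S3-y->S3 S4-x->S4 S4-y->S4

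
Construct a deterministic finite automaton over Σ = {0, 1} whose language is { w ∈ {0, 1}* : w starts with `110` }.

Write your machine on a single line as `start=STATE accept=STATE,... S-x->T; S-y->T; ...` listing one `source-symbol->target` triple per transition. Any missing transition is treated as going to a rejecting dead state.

Check the first 3 symbols one by one: q0 through q2 record how many have matched `110` so far; any wrong symbol goes to the dead state q4. After all 3 match we enter the accepting sink q3.
        0   1  
>  q0   q4  q1 
   q1   q4  q2 
   q2   q3  q4 
 * q3   q3  q3 
   q4   q4  q4 
(> = start, * = accepting)

start=q0; accept=q3; q0-0->q4; q0-1->q1; q1-0->q4; q1-1->q2; q2-0->q3; q2-1->q4; q3-0->q3; q3-1->q3; q4-0->q4; q4-1->q4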